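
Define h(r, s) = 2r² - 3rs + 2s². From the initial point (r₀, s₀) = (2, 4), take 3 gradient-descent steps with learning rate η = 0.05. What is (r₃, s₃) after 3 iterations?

(2.2975, 2.84675)

∇h = (4r - 3s, -3r + 4s)
(r₁, s₁) = (2, 4) − 0.05·(-4, 10) = (2.2, 3.5)
(r₂, s₂) = (2.2, 3.5) − 0.05·(-1.7, 7.4) = (2.285, 3.13)
(r₃, s₃) = (2.285, 3.13) − 0.05·(-0.25, 5.665) = (2.2975, 2.84675)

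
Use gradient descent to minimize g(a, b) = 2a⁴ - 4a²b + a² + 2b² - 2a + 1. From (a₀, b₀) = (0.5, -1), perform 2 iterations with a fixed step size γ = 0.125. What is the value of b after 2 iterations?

-0.1875

∇g = (8a³ - 8ab + 2a - 2, -4a² + 4b)
Step 1: at (0.5, -1), ∇g = (4, -5) → (0.5, -1) − 0.125·(4, -5) = (0, -0.375)
Step 2: at (0, -0.375), ∇g = (-2, -1.5) → (0, -0.375) − 0.125·(-2, -1.5) = (0.25, -0.1875)
b = -0.1875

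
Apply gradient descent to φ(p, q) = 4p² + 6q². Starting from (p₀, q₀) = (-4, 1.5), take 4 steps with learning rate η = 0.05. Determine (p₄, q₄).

(-0.5184, 0.0384)

∇φ = (8p, 12q)
(p₁, q₁) = (-4, 1.5) − 0.05·(-32, 18) = (-2.4, 0.6)
(p₂, q₂) = (-2.4, 0.6) − 0.05·(-19.2, 7.2) = (-1.44, 0.24)
(p₃, q₃) = (-1.44, 0.24) − 0.05·(-11.52, 2.88) = (-0.864, 0.096)
(p₄, q₄) = (-0.864, 0.096) − 0.05·(-6.912, 1.152) = (-0.5184, 0.0384)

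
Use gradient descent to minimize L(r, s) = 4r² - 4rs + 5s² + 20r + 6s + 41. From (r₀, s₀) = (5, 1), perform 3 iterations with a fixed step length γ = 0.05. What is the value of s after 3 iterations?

0.182

∇L = (8r - 4s + 20, -4r + 10s + 6)
(r₁, s₁) = (5, 1) − 0.05·(56, -4) = (2.2, 1.2)
(r₂, s₂) = (2.2, 1.2) − 0.05·(32.8, 9.2) = (0.56, 0.74)
(r₃, s₃) = (0.56, 0.74) − 0.05·(21.52, 11.16) = (-0.516, 0.182)
s = 0.182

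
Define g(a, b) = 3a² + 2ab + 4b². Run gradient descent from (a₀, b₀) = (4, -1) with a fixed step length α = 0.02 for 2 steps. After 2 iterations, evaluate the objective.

27.82650112

∇g = (6a + 2b, 2a + 8b)
(a₁, b₁) = (4, -1) − 0.02·(22, 0) = (3.56, -1)
(a₂, b₂) = (3.56, -1) − 0.02·(19.36, -0.88) = (3.1728, -0.9824)
g(3.1728, -0.9824) = 27.82650112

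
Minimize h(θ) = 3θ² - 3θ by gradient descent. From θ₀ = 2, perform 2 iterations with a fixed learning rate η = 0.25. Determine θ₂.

0.875

h′(θ) = 6θ - 3
Step 1: h′(2) = 9; θ₁ = 2 − 0.25·9 = -0.25
Step 2: h′(-0.25) = -4.5; θ₂ = -0.25 − 0.25·(-4.5) = 0.875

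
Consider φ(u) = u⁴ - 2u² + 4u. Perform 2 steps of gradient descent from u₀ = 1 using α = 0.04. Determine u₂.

0.71956736

φ′(u) = 4u³ - 4u + 4
Step 1: φ′(1) = 4; u₁ = 1 − 0.04·4 = 0.84
Step 2: φ′(0.84) = 3.010816; u₂ = 0.84 − 0.04·3.010816 = 0.71956736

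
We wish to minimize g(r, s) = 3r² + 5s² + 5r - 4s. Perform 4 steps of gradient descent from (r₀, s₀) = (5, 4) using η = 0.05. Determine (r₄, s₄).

∇g = (6r + 5, 10s - 4)
(r₁, s₁) = (5, 4) − 0.05·(35, 36) = (3.25, 2.2)
(r₂, s₂) = (3.25, 2.2) − 0.05·(24.5, 18) = (2.025, 1.3)
(r₃, s₃) = (2.025, 1.3) − 0.05·(17.15, 9) = (1.1675, 0.85)
(r₄, s₄) = (1.1675, 0.85) − 0.05·(12.005, 4.5) = (0.56725, 0.625)

(0.56725, 0.625)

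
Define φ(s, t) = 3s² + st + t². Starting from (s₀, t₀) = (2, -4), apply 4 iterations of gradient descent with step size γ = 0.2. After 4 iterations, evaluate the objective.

∇φ = (6s + t, s + 2t)
(s₁, t₁) = (2, -4) − 0.2·(8, -6) = (0.4, -2.8)
(s₂, t₂) = (0.4, -2.8) − 0.2·(-0.4, -5.2) = (0.48, -1.76)
(s₃, t₃) = (0.48, -1.76) − 0.2·(1.12, -3.04) = (0.256, -1.152)
(s₄, t₄) = (0.256, -1.152) − 0.2·(0.384, -2.048) = (0.1792, -0.7424)
φ(0.1792, -0.7424) = 0.5144576

0.5144576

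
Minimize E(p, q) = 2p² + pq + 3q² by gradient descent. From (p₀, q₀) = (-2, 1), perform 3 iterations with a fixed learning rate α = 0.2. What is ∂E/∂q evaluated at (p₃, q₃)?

∇E = (4p + q, p + 6q)
Step 1: at (-2, 1), ∇E = (-7, 4) → (-2, 1) − 0.2·(-7, 4) = (-0.6, 0.2)
Step 2: at (-0.6, 0.2), ∇E = (-2.2, 0.6) → (-0.6, 0.2) − 0.2·(-2.2, 0.6) = (-0.16, 0.08)
Step 3: at (-0.16, 0.08), ∇E = (-0.56, 0.32) → (-0.16, 0.08) − 0.2·(-0.56, 0.32) = (-0.048, 0.016)
∂E/∂q at (-0.048, 0.016) = 0.048

0.048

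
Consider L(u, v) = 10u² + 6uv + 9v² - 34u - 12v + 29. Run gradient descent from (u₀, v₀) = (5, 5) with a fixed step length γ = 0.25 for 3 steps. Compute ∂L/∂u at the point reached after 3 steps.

-15837

∇L = (20u + 6v - 34, 6u + 18v - 12)
Step 1: at (5, 5), ∇L = (96, 108) → (5, 5) − 0.25·(96, 108) = (-19, -22)
Step 2: at (-19, -22), ∇L = (-546, -522) → (-19, -22) − 0.25·(-546, -522) = (117.5, 108.5)
Step 3: at (117.5, 108.5), ∇L = (2967, 2646) → (117.5, 108.5) − 0.25·(2967, 2646) = (-624.25, -553)
∂L/∂u at (-624.25, -553) = -15837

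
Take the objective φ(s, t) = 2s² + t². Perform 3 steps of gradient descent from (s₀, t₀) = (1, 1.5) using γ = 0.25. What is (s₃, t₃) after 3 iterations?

∇φ = (4s, 2t)
(s₁, t₁) = (1, 1.5) − 0.25·(4, 3) = (0, 0.75)
(s₂, t₂) = (0, 0.75) − 0.25·(0, 1.5) = (0, 0.375)
(s₃, t₃) = (0, 0.375) − 0.25·(0, 0.75) = (0, 0.1875)

(0, 0.1875)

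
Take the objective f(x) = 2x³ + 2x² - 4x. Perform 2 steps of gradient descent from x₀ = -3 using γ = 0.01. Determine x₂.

f′(x) = 6x² + 4x - 4
x₁ = -3 − 0.01·38 = -3.38
x₂ = -3.38 − 0.01·51.0264 = -3.890264

-3.890264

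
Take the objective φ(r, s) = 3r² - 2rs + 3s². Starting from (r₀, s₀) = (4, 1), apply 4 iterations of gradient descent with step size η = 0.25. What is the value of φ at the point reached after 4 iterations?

18

∇φ = (6r - 2s, -2r + 6s)
(r₁, s₁) = (4, 1) − 0.25·(22, -2) = (-1.5, 1.5)
(r₂, s₂) = (-1.5, 1.5) − 0.25·(-12, 12) = (1.5, -1.5)
(r₃, s₃) = (1.5, -1.5) − 0.25·(12, -12) = (-1.5, 1.5)
(r₄, s₄) = (-1.5, 1.5) − 0.25·(-12, 12) = (1.5, -1.5)
φ(1.5, -1.5) = 18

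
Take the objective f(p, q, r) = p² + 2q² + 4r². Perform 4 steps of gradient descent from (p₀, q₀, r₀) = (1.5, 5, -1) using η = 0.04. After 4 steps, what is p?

1.07458944

∇f = (2p, 4q, 8r)
(p₁, q₁, r₁) = (1.5, 5, -1) − 0.04·(3, 20, -8) = (1.38, 4.2, -0.68)
(p₂, q₂, r₂) = (1.38, 4.2, -0.68) − 0.04·(2.76, 16.8, -5.44) = (1.2696, 3.528, -0.4624)
(p₃, q₃, r₃) = (1.2696, 3.528, -0.4624) − 0.04·(2.5392, 14.112, -3.6992) = (1.168032, 2.96352, -0.314432)
(p₄, q₄, r₄) = (1.168032, 2.96352, -0.314432) − 0.04·(2.336064, 11.85408, -2.515456) = (1.07458944, 2.4893568, -0.21381376)
p = 1.07458944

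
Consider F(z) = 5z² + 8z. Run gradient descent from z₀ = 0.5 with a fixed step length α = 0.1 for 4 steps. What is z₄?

-0.8

F′(z) = 10z + 8
Step 1: F′(0.5) = 13; z₁ = 0.5 − 0.1·13 = -0.8
Step 2: F′(-0.8) = 0; z₂ = -0.8 − 0.1·0 = -0.8
Step 3: F′(-0.8) = 0; z₃ = -0.8 − 0.1·0 = -0.8
Step 4: F′(-0.8) = 0; z₄ = -0.8 − 0.1·0 = -0.8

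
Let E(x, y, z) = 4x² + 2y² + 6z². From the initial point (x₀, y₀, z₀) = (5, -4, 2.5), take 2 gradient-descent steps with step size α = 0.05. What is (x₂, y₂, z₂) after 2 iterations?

(1.8, -2.56, 0.4)

∇E = (8x, 4y, 12z)
Step 1: at (5, -4, 2.5), ∇E = (40, -16, 30) → (5, -4, 2.5) − 0.05·(40, -16, 30) = (3, -3.2, 1)
Step 2: at (3, -3.2, 1), ∇E = (24, -12.8, 12) → (3, -3.2, 1) − 0.05·(24, -12.8, 12) = (1.8, -2.56, 0.4)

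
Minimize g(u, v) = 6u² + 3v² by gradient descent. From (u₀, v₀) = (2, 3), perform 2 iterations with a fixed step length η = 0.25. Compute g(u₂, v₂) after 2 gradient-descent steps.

∇g = (12u, 6v)
Step 1: at (2, 3), ∇g = (24, 18) → (2, 3) − 0.25·(24, 18) = (-4, -1.5)
Step 2: at (-4, -1.5), ∇g = (-48, -9) → (-4, -1.5) − 0.25·(-48, -9) = (8, 0.75)
g(8, 0.75) = 385.6875

385.6875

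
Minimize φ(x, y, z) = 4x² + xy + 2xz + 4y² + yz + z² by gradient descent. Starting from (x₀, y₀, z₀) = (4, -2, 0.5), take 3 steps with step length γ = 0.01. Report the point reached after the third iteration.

(3.143071, -1.671083, 0.308774)

∇φ = (8x + y + 2z, x + 8y + z, 2x + y + 2z)
Step 1: at (4, -2, 0.5), ∇φ = (31, -11.5, 7) → (4, -2, 0.5) − 0.01·(31, -11.5, 7) = (3.69, -1.885, 0.43)
Step 2: at (3.69, -1.885, 0.43), ∇φ = (28.495, -10.96, 6.355) → (3.69, -1.885, 0.43) − 0.01·(28.495, -10.96, 6.355) = (3.40505, -1.7754, 0.36645)
Step 3: at (3.40505, -1.7754, 0.36645), ∇φ = (26.1979, -10.4317, 5.7676) → (3.40505, -1.7754, 0.36645) − 0.01·(26.1979, -10.4317, 5.7676) = (3.143071, -1.671083, 0.308774)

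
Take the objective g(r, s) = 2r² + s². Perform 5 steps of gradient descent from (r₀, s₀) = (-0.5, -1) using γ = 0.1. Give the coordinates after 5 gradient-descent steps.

(-0.03888, -0.32768)

∇g = (4r, 2s)
Step 1: at (-0.5, -1), ∇g = (-2, -2) → (-0.5, -1) − 0.1·(-2, -2) = (-0.3, -0.8)
Step 2: at (-0.3, -0.8), ∇g = (-1.2, -1.6) → (-0.3, -0.8) − 0.1·(-1.2, -1.6) = (-0.18, -0.64)
Step 3: at (-0.18, -0.64), ∇g = (-0.72, -1.28) → (-0.18, -0.64) − 0.1·(-0.72, -1.28) = (-0.108, -0.512)
Step 4: at (-0.108, -0.512), ∇g = (-0.432, -1.024) → (-0.108, -0.512) − 0.1·(-0.432, -1.024) = (-0.0648, -0.4096)
Step 5: at (-0.0648, -0.4096), ∇g = (-0.2592, -0.8192) → (-0.0648, -0.4096) − 0.1·(-0.2592, -0.8192) = (-0.03888, -0.32768)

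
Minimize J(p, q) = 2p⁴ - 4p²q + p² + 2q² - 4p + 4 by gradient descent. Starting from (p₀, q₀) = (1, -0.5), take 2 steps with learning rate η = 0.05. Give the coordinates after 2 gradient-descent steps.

(0.56, -0.11)

∇J = (8p³ - 8pq + 2p - 4, -4p² + 4q)
(p₁, q₁) = (1, -0.5) − 0.05·(10, -6) = (0.5, -0.2)
(p₂, q₂) = (0.5, -0.2) − 0.05·(-1.2, -1.8) = (0.56, -0.11)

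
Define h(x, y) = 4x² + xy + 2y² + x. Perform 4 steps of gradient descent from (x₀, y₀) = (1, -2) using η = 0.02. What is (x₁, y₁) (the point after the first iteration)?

(0.86, -1.86)

∇h = (8x + y + 1, x + 4y)
Step 1: at (1, -2), ∇h = (7, -7) → (1, -2) − 0.02·(7, -7) = (0.86, -1.86)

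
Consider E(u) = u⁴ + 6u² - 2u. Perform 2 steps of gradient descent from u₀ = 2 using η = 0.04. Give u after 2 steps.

-0.00254464

E′(u) = 4u³ + 12u - 2
Step 1: E′(2) = 54; u₁ = 2 − 0.04·54 = -0.16
Step 2: E′(-0.16) = -3.936384; u₂ = -0.16 − 0.04·(-3.936384) = -0.00254464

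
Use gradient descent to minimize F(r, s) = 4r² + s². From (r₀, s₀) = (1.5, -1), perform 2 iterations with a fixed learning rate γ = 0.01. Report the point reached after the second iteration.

(1.2696, -0.9604)

∇F = (8r, 2s)
Step 1: at (1.5, -1), ∇F = (12, -2) → (1.5, -1) − 0.01·(12, -2) = (1.38, -0.98)
Step 2: at (1.38, -0.98), ∇F = (11.04, -1.96) → (1.38, -0.98) − 0.01·(11.04, -1.96) = (1.2696, -0.9604)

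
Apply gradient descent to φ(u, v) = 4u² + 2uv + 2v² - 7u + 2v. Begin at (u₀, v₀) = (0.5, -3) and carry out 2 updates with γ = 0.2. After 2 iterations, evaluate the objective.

-2.3128

∇φ = (8u + 2v - 7, 2u + 4v + 2)
Step 1: at (0.5, -3), ∇φ = (-9, -9) → (0.5, -3) − 0.2·(-9, -9) = (2.3, -1.2)
Step 2: at (2.3, -1.2), ∇φ = (9, 1.8) → (2.3, -1.2) − 0.2·(9, 1.8) = (0.5, -1.56)
φ(0.5, -1.56) = -2.3128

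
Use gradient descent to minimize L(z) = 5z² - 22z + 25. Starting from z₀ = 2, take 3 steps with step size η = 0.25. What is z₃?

2.875

L′(z) = 10z - 22
Step 1: L′(2) = -2; z₁ = 2 − 0.25·(-2) = 2.5
Step 2: L′(2.5) = 3; z₂ = 2.5 − 0.25·3 = 1.75
Step 3: L′(1.75) = -4.5; z₃ = 1.75 − 0.25·(-4.5) = 2.875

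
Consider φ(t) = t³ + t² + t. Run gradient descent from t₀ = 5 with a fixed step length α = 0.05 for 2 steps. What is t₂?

φ′(t) = 3t² + 2t + 1
t₁ = 5 − 0.05·86 = 0.7
t₂ = 0.7 − 0.05·3.87 = 0.5065

0.5065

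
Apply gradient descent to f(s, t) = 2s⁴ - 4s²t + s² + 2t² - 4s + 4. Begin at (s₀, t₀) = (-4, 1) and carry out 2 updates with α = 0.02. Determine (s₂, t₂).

∇f = (8s³ - 8st + 2s - 4, -4s² + 4t)
(s₁, t₁) = (-4, 1) − 0.02·(-492, -60) = (5.84, 2.2)
(s₂, t₂) = (5.84, 2.2) − 0.02·(1498.309632, -127.6224) = (-24.12619264, 4.752448)

(-24.12619264, 4.752448)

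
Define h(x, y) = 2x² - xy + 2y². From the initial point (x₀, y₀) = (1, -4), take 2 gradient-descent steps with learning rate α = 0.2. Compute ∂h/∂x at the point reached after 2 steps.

∇h = (4x - y, -x + 4y)
(x₁, y₁) = (1, -4) − 0.2·(8, -17) = (-0.6, -0.6)
(x₂, y₂) = (-0.6, -0.6) − 0.2·(-1.8, -1.8) = (-0.24, -0.24)
∂h/∂x at (-0.24, -0.24) = -0.72

-0.72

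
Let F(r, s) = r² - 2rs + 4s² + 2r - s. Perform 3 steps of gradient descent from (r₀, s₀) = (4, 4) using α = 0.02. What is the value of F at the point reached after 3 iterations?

29.782946172928

∇F = (2r - 2s + 2, -2r + 8s - 1)
Step 1: at (4, 4), ∇F = (2, 23) → (4, 4) − 0.02·(2, 23) = (3.96, 3.54)
Step 2: at (3.96, 3.54), ∇F = (2.84, 19.4) → (3.96, 3.54) − 0.02·(2.84, 19.4) = (3.9032, 3.152)
Step 3: at (3.9032, 3.152), ∇F = (3.5024, 16.4096) → (3.9032, 3.152) − 0.02·(3.5024, 16.4096) = (3.833152, 2.823808)
F(3.833152, 2.823808) = 29.782946172928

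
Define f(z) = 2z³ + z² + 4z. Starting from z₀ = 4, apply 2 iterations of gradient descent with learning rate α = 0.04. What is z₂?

f′(z) = 6z² + 2z + 4
z₁ = 4 − 0.04·108 = -0.32
z₂ = -0.32 − 0.04·3.9744 = -0.478976

-0.478976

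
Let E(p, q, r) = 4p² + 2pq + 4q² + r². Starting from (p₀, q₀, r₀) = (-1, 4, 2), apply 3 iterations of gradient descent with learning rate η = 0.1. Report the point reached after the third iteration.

∇E = (8p + 2q, 2p + 8q, 2r)
(p₁, q₁, r₁) = (-1, 4, 2) − 0.1·(0, 30, 4) = (-1, 1, 1.6)
(p₂, q₂, r₂) = (-1, 1, 1.6) − 0.1·(-6, 6, 3.2) = (-0.4, 0.4, 1.28)
(p₃, q₃, r₃) = (-0.4, 0.4, 1.28) − 0.1·(-2.4, 2.4, 2.56) = (-0.16, 0.16, 1.024)

(-0.16, 0.16, 1.024)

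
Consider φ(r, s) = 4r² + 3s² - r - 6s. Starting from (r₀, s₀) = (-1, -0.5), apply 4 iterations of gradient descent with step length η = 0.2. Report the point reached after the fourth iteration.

∇φ = (8r - 1, 6s - 6)
(r₁, s₁) = (-1, -0.5) − 0.2·(-9, -9) = (0.8, 1.3)
(r₂, s₂) = (0.8, 1.3) − 0.2·(5.4, 1.8) = (-0.28, 0.94)
(r₃, s₃) = (-0.28, 0.94) − 0.2·(-3.24, -0.36) = (0.368, 1.012)
(r₄, s₄) = (0.368, 1.012) − 0.2·(1.944, 0.072) = (-0.0208, 0.9976)

(-0.0208, 0.9976)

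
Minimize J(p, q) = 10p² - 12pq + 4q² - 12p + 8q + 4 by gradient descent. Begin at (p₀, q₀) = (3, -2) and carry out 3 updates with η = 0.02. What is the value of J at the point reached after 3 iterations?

∇J = (20p - 12q - 12, -12p + 8q + 8)
Step 1: at (3, -2), ∇J = (72, -44) → (3, -2) − 0.02·(72, -44) = (1.56, -1.12)
Step 2: at (1.56, -1.12), ∇J = (32.64, -19.68) → (1.56, -1.12) − 0.02·(32.64, -19.68) = (0.9072, -0.7264)
Step 3: at (0.9072, -0.7264), ∇J = (14.8608, -8.6976) → (0.9072, -0.7264) − 0.02·(14.8608, -8.6976) = (0.609984, -0.552448)
J(0.609984, -0.552448) = 1.24602126336

1.24602126336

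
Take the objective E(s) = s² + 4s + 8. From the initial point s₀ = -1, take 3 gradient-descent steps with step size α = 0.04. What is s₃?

-1.221312

E′(s) = 2s + 4
s₁ = -1 − 0.04·2 = -1.08
s₂ = -1.08 − 0.04·1.84 = -1.1536
s₃ = -1.1536 − 0.04·1.6928 = -1.221312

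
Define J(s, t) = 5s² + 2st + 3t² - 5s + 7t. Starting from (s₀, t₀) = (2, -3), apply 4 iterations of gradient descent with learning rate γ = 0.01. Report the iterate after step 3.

∇J = (10s + 2t - 5, 2s + 6t + 7)
(s₁, t₁) = (2, -3) − 0.01·(9, -7) = (1.91, -2.93)
(s₂, t₂) = (1.91, -2.93) − 0.01·(8.24, -6.76) = (1.8276, -2.8624)
(s₃, t₃) = (1.8276, -2.8624) − 0.01·(7.5512, -6.5192) = (1.752088, -2.797208)

(1.752088, -2.797208)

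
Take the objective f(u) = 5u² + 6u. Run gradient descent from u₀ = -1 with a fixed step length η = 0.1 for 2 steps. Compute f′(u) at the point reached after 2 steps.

0

f′(u) = 10u + 6
Step 1: f′(-1) = -4; u₁ = -1 − 0.1·(-4) = -0.6
Step 2: f′(-0.6) = 0; u₂ = -0.6 − 0.1·0 = -0.6
f′(u) at (-0.6) = 0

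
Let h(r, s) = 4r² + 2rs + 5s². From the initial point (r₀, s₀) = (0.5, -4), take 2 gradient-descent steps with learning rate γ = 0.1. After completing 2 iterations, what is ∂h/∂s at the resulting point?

-1.4

∇h = (8r + 2s, 2r + 10s)
Step 1: at (0.5, -4), ∇h = (-4, -39) → (0.5, -4) − 0.1·(-4, -39) = (0.9, -0.1)
Step 2: at (0.9, -0.1), ∇h = (7, 0.8) → (0.9, -0.1) − 0.1·(7, 0.8) = (0.2, -0.18)
∂h/∂s at (0.2, -0.18) = -1.4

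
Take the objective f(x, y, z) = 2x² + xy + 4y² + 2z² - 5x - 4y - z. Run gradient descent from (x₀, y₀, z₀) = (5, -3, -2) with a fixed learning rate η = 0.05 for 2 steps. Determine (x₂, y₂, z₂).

(3.8625, -1.13, -1.19)

∇f = (4x + y - 5, x + 8y - 4, 4z - 1)
(x₁, y₁, z₁) = (5, -3, -2) − 0.05·(12, -23, -9) = (4.4, -1.85, -1.55)
(x₂, y₂, z₂) = (4.4, -1.85, -1.55) − 0.05·(10.75, -14.4, -7.2) = (3.8625, -1.13, -1.19)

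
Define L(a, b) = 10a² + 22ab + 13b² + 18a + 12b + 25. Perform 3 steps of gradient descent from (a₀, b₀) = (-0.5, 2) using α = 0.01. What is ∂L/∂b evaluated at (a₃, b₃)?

6.413208

∇L = (20a + 22b + 18, 22a + 26b + 12)
Step 1: at (-0.5, 2), ∇L = (52, 53) → (-0.5, 2) − 0.01·(52, 53) = (-1.02, 1.47)
Step 2: at (-1.02, 1.47), ∇L = (29.94, 27.78) → (-1.02, 1.47) − 0.01·(29.94, 27.78) = (-1.3194, 1.1922)
Step 3: at (-1.3194, 1.1922), ∇L = (17.8404, 13.9704) → (-1.3194, 1.1922) − 0.01·(17.8404, 13.9704) = (-1.497804, 1.052496)
∂L/∂b at (-1.497804, 1.052496) = 6.413208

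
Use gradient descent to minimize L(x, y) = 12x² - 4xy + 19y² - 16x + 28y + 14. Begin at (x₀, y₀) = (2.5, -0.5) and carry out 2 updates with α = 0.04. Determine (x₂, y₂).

∇L = (24x - 4y - 16, -4x + 38y + 28)
Step 1: at (2.5, -0.5), ∇L = (46, -1) → (2.5, -0.5) − 0.04·(46, -1) = (0.66, -0.46)
Step 2: at (0.66, -0.46), ∇L = (1.68, 7.88) → (0.66, -0.46) − 0.04·(1.68, 7.88) = (0.5928, -0.7752)

(0.5928, -0.7752)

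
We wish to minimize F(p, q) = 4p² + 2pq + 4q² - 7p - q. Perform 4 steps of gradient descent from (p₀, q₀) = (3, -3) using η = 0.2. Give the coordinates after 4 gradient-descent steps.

(0.504, -0.504)

∇F = (8p + 2q - 7, 2p + 8q - 1)
Step 1: at (3, -3), ∇F = (11, -19) → (3, -3) − 0.2·(11, -19) = (0.8, 0.8)
Step 2: at (0.8, 0.8), ∇F = (1, 7) → (0.8, 0.8) − 0.2·(1, 7) = (0.6, -0.6)
Step 3: at (0.6, -0.6), ∇F = (-3.4, -4.6) → (0.6, -0.6) − 0.2·(-3.4, -4.6) = (1.28, 0.32)
Step 4: at (1.28, 0.32), ∇F = (3.88, 4.12) → (1.28, 0.32) − 0.2·(3.88, 4.12) = (0.504, -0.504)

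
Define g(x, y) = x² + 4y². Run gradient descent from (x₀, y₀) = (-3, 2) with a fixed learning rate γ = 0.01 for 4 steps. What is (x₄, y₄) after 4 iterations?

∇g = (2x, 8y)
(x₁, y₁) = (-3, 2) − 0.01·(-6, 16) = (-2.94, 1.84)
(x₂, y₂) = (-2.94, 1.84) − 0.01·(-5.88, 14.72) = (-2.8812, 1.6928)
(x₃, y₃) = (-2.8812, 1.6928) − 0.01·(-5.7624, 13.5424) = (-2.823576, 1.557376)
(x₄, y₄) = (-2.823576, 1.557376) − 0.01·(-5.647152, 12.459008) = (-2.76710448, 1.43278592)

(-2.76710448, 1.43278592)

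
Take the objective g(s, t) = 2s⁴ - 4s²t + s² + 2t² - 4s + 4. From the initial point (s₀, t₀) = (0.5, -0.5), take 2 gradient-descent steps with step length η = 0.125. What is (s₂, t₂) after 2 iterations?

∇g = (8s³ - 8st + 2s - 4, -4s² + 4t)
(s₁, t₁) = (0.5, -0.5) − 0.125·(0, -3) = (0.5, -0.125)
(s₂, t₂) = (0.5, -0.125) − 0.125·(-1.5, -1.5) = (0.6875, 0.0625)

(0.6875, 0.0625)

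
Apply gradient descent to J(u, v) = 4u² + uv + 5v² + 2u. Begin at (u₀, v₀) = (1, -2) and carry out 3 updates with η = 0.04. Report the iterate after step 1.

∇J = (8u + v + 2, u + 10v)
Step 1: at (1, -2), ∇J = (8, -19) → (1, -2) − 0.04·(8, -19) = (0.68, -1.24)

(0.68, -1.24)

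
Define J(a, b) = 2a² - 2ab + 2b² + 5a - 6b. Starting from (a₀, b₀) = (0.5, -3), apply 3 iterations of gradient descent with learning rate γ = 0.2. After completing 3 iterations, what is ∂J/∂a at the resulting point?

∇J = (4a - 2b + 5, -2a + 4b - 6)
Step 1: at (0.5, -3), ∇J = (13, -19) → (0.5, -3) − 0.2·(13, -19) = (-2.1, 0.8)
Step 2: at (-2.1, 0.8), ∇J = (-5, 1.4) → (-2.1, 0.8) − 0.2·(-5, 1.4) = (-1.1, 0.52)
Step 3: at (-1.1, 0.52), ∇J = (-0.44, -1.72) → (-1.1, 0.52) − 0.2·(-0.44, -1.72) = (-1.012, 0.864)
∂J/∂a at (-1.012, 0.864) = -0.776

-0.776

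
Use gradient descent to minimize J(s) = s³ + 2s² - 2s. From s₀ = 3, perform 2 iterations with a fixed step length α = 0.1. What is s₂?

-0.367

J′(s) = 3s² + 4s - 2
s₁ = 3 − 0.1·37 = -0.7
s₂ = -0.7 − 0.1·(-3.33) = -0.367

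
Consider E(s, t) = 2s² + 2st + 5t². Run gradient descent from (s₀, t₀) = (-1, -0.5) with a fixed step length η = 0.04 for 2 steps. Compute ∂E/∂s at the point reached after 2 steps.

-2.7536

∇E = (4s + 2t, 2s + 10t)
(s₁, t₁) = (-1, -0.5) − 0.04·(-5, -7) = (-0.8, -0.22)
(s₂, t₂) = (-0.8, -0.22) − 0.04·(-3.64, -3.8) = (-0.6544, -0.068)
∂E/∂s at (-0.6544, -0.068) = -2.7536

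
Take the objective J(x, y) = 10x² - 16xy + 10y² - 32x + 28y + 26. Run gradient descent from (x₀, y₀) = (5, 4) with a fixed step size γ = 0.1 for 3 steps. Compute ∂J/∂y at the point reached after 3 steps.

-207.456

∇J = (20x - 16y - 32, -16x + 20y + 28)
(x₁, y₁) = (5, 4) − 0.1·(4, 28) = (4.6, 1.2)
(x₂, y₂) = (4.6, 1.2) − 0.1·(40.8, -21.6) = (0.52, 3.36)
(x₃, y₃) = (0.52, 3.36) − 0.1·(-75.36, 86.88) = (8.056, -5.328)
∂J/∂y at (8.056, -5.328) = -207.456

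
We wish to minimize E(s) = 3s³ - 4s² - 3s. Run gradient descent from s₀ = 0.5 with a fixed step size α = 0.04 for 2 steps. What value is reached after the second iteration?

0.859404

E′(s) = 9s² - 8s - 3
Step 1: E′(0.5) = -4.75; s₁ = 0.5 − 0.04·(-4.75) = 0.69
Step 2: E′(0.69) = -4.2351; s₂ = 0.69 − 0.04·(-4.2351) = 0.859404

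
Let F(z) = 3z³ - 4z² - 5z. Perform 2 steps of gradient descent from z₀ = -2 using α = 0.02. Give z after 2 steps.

F′(z) = 9z² - 8z - 5
z₁ = -2 − 0.02·47 = -2.94
z₂ = -2.94 − 0.02·96.3124 = -4.866248

-4.866248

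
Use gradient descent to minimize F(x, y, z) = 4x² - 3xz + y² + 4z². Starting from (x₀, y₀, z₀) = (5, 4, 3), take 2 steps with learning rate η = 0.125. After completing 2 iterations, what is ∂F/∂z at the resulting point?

1.265625

∇F = (8x - 3z, 2y, -3x + 8z)
Step 1: at (5, 4, 3), ∇F = (31, 8, 9) → (5, 4, 3) − 0.125·(31, 8, 9) = (1.125, 3, 1.875)
Step 2: at (1.125, 3, 1.875), ∇F = (3.375, 6, 11.625) → (1.125, 3, 1.875) − 0.125·(3.375, 6, 11.625) = (0.703125, 2.25, 0.421875)
∂F/∂z at (0.703125, 2.25, 0.421875) = 1.265625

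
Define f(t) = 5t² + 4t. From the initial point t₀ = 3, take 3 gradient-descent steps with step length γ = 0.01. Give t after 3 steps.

f′(t) = 10t + 4
t₁ = 3 − 0.01·34 = 2.66
t₂ = 2.66 − 0.01·30.6 = 2.354
t₃ = 2.354 − 0.01·27.54 = 2.0786

2.0786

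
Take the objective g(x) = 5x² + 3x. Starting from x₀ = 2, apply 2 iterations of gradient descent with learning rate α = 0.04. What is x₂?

g′(x) = 10x + 3
Step 1: g′(2) = 23; x₁ = 2 − 0.04·23 = 1.08
Step 2: g′(1.08) = 13.8; x₂ = 1.08 − 0.04·13.8 = 0.528

0.528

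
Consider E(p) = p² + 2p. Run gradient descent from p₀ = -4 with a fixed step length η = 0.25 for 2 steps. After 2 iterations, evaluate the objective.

-0.4375

E′(p) = 2p + 2
p₁ = -4 − 0.25·(-6) = -2.5
p₂ = -2.5 − 0.25·(-3) = -1.75
E(-1.75) = -0.4375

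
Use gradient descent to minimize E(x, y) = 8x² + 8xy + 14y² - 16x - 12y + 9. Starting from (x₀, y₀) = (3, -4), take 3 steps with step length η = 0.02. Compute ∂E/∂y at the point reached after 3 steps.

∇E = (16x + 8y - 16, 8x + 28y - 12)
Step 1: at (3, -4), ∇E = (0, -100) → (3, -4) − 0.02·(0, -100) = (3, -2)
Step 2: at (3, -2), ∇E = (16, -44) → (3, -2) − 0.02·(16, -44) = (2.68, -1.12)
Step 3: at (2.68, -1.12), ∇E = (17.92, -21.92) → (2.68, -1.12) − 0.02·(17.92, -21.92) = (2.3216, -0.6816)
∂E/∂y at (2.3216, -0.6816) = -12.512

-12.512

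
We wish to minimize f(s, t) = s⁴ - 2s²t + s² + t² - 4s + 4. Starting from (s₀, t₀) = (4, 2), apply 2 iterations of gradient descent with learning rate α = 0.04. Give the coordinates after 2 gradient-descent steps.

(14.36853248, 4.967552)

∇f = (4s³ - 4st + 2s - 4, -2s² + 2t)
Step 1: at (4, 2), ∇f = (228, -28) → (4, 2) − 0.04·(228, -28) = (-5.12, 3.12)
Step 2: at (-5.12, 3.12), ∇f = (-487.213312, -46.1888) → (-5.12, 3.12) − 0.04·(-487.213312, -46.1888) = (14.36853248, 4.967552)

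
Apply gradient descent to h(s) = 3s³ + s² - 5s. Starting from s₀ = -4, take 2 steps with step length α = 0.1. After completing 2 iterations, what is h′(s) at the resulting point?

686761.230209

h′(s) = 9s² + 2s - 5
Step 1: h′(-4) = 131; s₁ = -4 − 0.1·131 = -17.1
Step 2: h′(-17.1) = 2592.49; s₂ = -17.1 − 0.1·2592.49 = -276.349
h′(s) at (-276.349) = 686761.230209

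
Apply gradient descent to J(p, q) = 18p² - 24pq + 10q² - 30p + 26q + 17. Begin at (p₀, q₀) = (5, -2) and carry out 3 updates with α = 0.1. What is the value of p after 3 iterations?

∇J = (36p - 24q - 30, -24p + 20q + 26)
(p₁, q₁) = (5, -2) − 0.1·(198, -134) = (-14.8, 11.4)
(p₂, q₂) = (-14.8, 11.4) − 0.1·(-836.4, 609.2) = (68.84, -49.52)
(p₃, q₃) = (68.84, -49.52) − 0.1·(3636.72, -2616.56) = (-294.832, 212.136)
p = -294.832

-294.832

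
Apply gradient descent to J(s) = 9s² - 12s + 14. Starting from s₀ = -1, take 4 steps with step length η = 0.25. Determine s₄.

J′(s) = 18s - 12
s₁ = -1 − 0.25·(-30) = 6.5
s₂ = 6.5 − 0.25·105 = -19.75
s₃ = -19.75 − 0.25·(-367.5) = 72.125
s₄ = 72.125 − 0.25·1286.25 = -249.4375

-249.4375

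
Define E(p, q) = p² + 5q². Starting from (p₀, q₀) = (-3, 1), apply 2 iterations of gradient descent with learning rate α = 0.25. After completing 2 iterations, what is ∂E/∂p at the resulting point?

∇E = (2p, 10q)
Step 1: at (-3, 1), ∇E = (-6, 10) → (-3, 1) − 0.25·(-6, 10) = (-1.5, -1.5)
Step 2: at (-1.5, -1.5), ∇E = (-3, -15) → (-1.5, -1.5) − 0.25·(-3, -15) = (-0.75, 2.25)
∂E/∂p at (-0.75, 2.25) = -1.5

-1.5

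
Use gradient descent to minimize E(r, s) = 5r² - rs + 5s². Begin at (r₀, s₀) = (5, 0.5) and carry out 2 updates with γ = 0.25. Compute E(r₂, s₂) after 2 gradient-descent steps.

688.4560546875

∇E = (10r - s, -r + 10s)
Step 1: at (5, 0.5), ∇E = (49.5, 0) → (5, 0.5) − 0.25·(49.5, 0) = (-7.375, 0.5)
Step 2: at (-7.375, 0.5), ∇E = (-74.25, 12.375) → (-7.375, 0.5) − 0.25·(-74.25, 12.375) = (11.1875, -2.59375)
E(11.1875, -2.59375) = 688.4560546875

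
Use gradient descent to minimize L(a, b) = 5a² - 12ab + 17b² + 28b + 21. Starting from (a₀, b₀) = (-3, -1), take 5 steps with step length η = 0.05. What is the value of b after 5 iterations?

∇L = (10a - 12b, -12a + 34b + 28)
Step 1: at (-3, -1), ∇L = (-18, 30) → (-3, -1) − 0.05·(-18, 30) = (-2.1, -2.5)
Step 2: at (-2.1, -2.5), ∇L = (9, -31.8) → (-2.1, -2.5) − 0.05·(9, -31.8) = (-2.55, -0.91)
Step 3: at (-2.55, -0.91), ∇L = (-14.58, 27.66) → (-2.55, -0.91) − 0.05·(-14.58, 27.66) = (-1.821, -2.293)
Step 4: at (-1.821, -2.293), ∇L = (9.306, -28.11) → (-1.821, -2.293) − 0.05·(9.306, -28.11) = (-2.2863, -0.8875)
Step 5: at (-2.2863, -0.8875), ∇L = (-12.213, 25.2606) → (-2.2863, -0.8875) − 0.05·(-12.213, 25.2606) = (-1.67565, -2.15053)
b = -2.15053

-2.15053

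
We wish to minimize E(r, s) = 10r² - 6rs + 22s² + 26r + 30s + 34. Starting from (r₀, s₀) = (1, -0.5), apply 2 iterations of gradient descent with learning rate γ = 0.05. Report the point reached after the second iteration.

(-1.48, -1.215)

∇E = (20r - 6s + 26, -6r + 44s + 30)
(r₁, s₁) = (1, -0.5) − 0.05·(49, 2) = (-1.45, -0.6)
(r₂, s₂) = (-1.45, -0.6) − 0.05·(0.6, 12.3) = (-1.48, -1.215)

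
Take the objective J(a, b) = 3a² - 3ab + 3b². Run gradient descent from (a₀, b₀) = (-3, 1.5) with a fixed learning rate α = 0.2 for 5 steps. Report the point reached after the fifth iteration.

(0.7296, -0.74496)

∇J = (6a - 3b, -3a + 6b)
Step 1: at (-3, 1.5), ∇J = (-22.5, 18) → (-3, 1.5) − 0.2·(-22.5, 18) = (1.5, -2.1)
Step 2: at (1.5, -2.1), ∇J = (15.3, -17.1) → (1.5, -2.1) − 0.2·(15.3, -17.1) = (-1.56, 1.32)
Step 3: at (-1.56, 1.32), ∇J = (-13.32, 12.6) → (-1.56, 1.32) − 0.2·(-13.32, 12.6) = (1.104, -1.2)
Step 4: at (1.104, -1.2), ∇J = (10.224, -10.512) → (1.104, -1.2) − 0.2·(10.224, -10.512) = (-0.9408, 0.9024)
Step 5: at (-0.9408, 0.9024), ∇J = (-8.352, 8.2368) → (-0.9408, 0.9024) − 0.2·(-8.352, 8.2368) = (0.7296, -0.74496)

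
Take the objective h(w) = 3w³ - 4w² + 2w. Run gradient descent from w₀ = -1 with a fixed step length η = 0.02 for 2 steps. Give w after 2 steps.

h′(w) = 9w² - 8w + 2
Step 1: h′(-1) = 19; w₁ = -1 − 0.02·19 = -1.38
Step 2: h′(-1.38) = 30.1796; w₂ = -1.38 − 0.02·30.1796 = -1.983592

-1.983592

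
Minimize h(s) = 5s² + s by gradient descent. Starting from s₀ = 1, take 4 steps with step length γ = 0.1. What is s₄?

h′(s) = 10s + 1
Step 1: h′(1) = 11; s₁ = 1 − 0.1·11 = -0.1
Step 2: h′(-0.1) = 0; s₂ = -0.1 − 0.1·0 = -0.1
Step 3: h′(-0.1) = 0; s₃ = -0.1 − 0.1·0 = -0.1
Step 4: h′(-0.1) = 0; s₄ = -0.1 − 0.1·0 = -0.1

-0.1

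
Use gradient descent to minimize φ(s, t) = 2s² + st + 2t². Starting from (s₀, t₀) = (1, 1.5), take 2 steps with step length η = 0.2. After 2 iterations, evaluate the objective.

∇φ = (4s + t, s + 4t)
(s₁, t₁) = (1, 1.5) − 0.2·(5.5, 7) = (-0.1, 0.1)
(s₂, t₂) = (-0.1, 0.1) − 0.2·(-0.3, 0.3) = (-0.04, 0.04)
φ(-0.04, 0.04) = 0.0048

0.0048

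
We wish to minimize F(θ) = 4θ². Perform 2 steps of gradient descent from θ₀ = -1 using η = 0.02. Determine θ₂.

F′(θ) = 8θ
θ₁ = -1 − 0.02·(-8) = -0.84
θ₂ = -0.84 − 0.02·(-6.72) = -0.7056

-0.7056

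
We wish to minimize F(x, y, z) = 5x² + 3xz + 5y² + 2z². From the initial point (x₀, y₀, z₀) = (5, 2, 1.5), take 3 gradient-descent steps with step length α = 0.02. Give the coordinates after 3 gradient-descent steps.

∇F = (10x + 3z, 10y, 3x + 4z)
Step 1: at (5, 2, 1.5), ∇F = (54.5, 20, 21) → (5, 2, 1.5) − 0.02·(54.5, 20, 21) = (3.91, 1.6, 1.08)
Step 2: at (3.91, 1.6, 1.08), ∇F = (42.34, 16, 16.05) → (3.91, 1.6, 1.08) − 0.02·(42.34, 16, 16.05) = (3.0632, 1.28, 0.759)
Step 3: at (3.0632, 1.28, 0.759), ∇F = (32.909, 12.8, 12.2256) → (3.0632, 1.28, 0.759) − 0.02·(32.909, 12.8, 12.2256) = (2.40502, 1.024, 0.514488)

(2.40502, 1.024, 0.514488)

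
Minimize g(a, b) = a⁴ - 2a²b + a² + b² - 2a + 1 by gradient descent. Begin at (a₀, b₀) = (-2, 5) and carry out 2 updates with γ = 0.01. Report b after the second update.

∇g = (4a³ - 4ab + 2a - 2, -2a² + 2b)
(a₁, b₁) = (-2, 5) − 0.01·(2, 2) = (-2.02, 4.98)
(a₂, b₂) = (-2.02, 4.98) − 0.01·(1.228768, 1.7992) = (-2.03228768, 4.962008)
b = 4.962008

4.962008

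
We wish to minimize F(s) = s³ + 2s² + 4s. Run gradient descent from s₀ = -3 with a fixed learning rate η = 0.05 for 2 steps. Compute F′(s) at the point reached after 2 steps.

78.681325421875

F′(s) = 3s² + 4s + 4
s₁ = -3 − 0.05·19 = -3.95
s₂ = -3.95 − 0.05·35.0075 = -5.700375
F′(s) at (-5.700375) = 78.681325421875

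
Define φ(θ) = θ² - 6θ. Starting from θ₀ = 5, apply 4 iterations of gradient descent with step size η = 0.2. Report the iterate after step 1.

4.2

φ′(θ) = 2θ - 6
θ₁ = 5 − 0.2·4 = 4.2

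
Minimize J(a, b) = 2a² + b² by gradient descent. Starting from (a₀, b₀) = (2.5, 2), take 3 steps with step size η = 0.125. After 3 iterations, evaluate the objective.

∇J = (4a, 2b)
Step 1: at (2.5, 2), ∇J = (10, 4) → (2.5, 2) − 0.125·(10, 4) = (1.25, 1.5)
Step 2: at (1.25, 1.5), ∇J = (5, 3) → (1.25, 1.5) − 0.125·(5, 3) = (0.625, 1.125)
Step 3: at (0.625, 1.125), ∇J = (2.5, 2.25) → (0.625, 1.125) − 0.125·(2.5, 2.25) = (0.3125, 0.84375)
J(0.3125, 0.84375) = 0.9072265625

0.9072265625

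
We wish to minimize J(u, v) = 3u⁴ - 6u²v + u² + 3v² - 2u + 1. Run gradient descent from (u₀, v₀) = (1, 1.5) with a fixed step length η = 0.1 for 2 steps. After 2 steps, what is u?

-1.1312

∇J = (12u³ - 12uv + 2u - 2, -6u² + 6v)
Step 1: at (1, 1.5), ∇J = (-6, 3) → (1, 1.5) − 0.1·(-6, 3) = (1.6, 1.2)
Step 2: at (1.6, 1.2), ∇J = (27.312, -8.16) → (1.6, 1.2) − 0.1·(27.312, -8.16) = (-1.1312, 2.016)
u = -1.1312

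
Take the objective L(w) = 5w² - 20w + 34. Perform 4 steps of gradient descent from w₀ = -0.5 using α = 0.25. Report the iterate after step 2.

-3.625

L′(w) = 10w - 20
Step 1: L′(-0.5) = -25; w₁ = -0.5 − 0.25·(-25) = 5.75
Step 2: L′(5.75) = 37.5; w₂ = 5.75 − 0.25·37.5 = -3.625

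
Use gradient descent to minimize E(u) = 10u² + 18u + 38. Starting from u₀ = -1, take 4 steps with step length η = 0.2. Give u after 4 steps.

-9

E′(u) = 20u + 18
u₁ = -1 − 0.2·(-2) = -0.6
u₂ = -0.6 − 0.2·6 = -1.8
u₃ = -1.8 − 0.2·(-18) = 1.8
u₄ = 1.8 − 0.2·54 = -9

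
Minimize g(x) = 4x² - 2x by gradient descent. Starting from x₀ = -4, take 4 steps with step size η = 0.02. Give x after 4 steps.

-1.86595328

g′(x) = 8x - 2
x₁ = -4 − 0.02·(-34) = -3.32
x₂ = -3.32 − 0.02·(-28.56) = -2.7488
x₃ = -2.7488 − 0.02·(-23.9904) = -2.268992
x₄ = -2.268992 − 0.02·(-20.151936) = -1.86595328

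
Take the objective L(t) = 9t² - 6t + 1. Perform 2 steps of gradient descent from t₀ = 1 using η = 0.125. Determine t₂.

L′(t) = 18t - 6
Step 1: L′(1) = 12; t₁ = 1 − 0.125·12 = -0.5
Step 2: L′(-0.5) = -15; t₂ = -0.5 − 0.125·(-15) = 1.375

1.375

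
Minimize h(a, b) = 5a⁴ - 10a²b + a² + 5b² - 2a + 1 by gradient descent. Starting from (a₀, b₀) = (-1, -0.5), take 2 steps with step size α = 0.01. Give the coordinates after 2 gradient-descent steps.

∇h = (20a³ - 20ab + 2a - 2, -10a² + 10b)
(a₁, b₁) = (-1, -0.5) − 0.01·(-34, -15) = (-0.66, -0.35)
(a₂, b₂) = (-0.66, -0.35) − 0.01·(-13.68992, -7.856) = (-0.5231008, -0.27144)

(-0.5231008, -0.27144)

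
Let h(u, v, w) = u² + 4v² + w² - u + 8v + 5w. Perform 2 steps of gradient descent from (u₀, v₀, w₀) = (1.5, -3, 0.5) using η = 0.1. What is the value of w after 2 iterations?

-0.58

∇h = (2u - 1, 8v + 8, 2w + 5)
(u₁, v₁, w₁) = (1.5, -3, 0.5) − 0.1·(2, -16, 6) = (1.3, -1.4, -0.1)
(u₂, v₂, w₂) = (1.3, -1.4, -0.1) − 0.1·(1.6, -3.2, 4.8) = (1.14, -1.08, -0.58)
w = -0.58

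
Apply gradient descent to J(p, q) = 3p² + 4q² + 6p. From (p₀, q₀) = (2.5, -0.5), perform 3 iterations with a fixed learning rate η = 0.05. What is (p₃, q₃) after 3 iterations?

(0.2005, -0.108)

∇J = (6p + 6, 8q)
(p₁, q₁) = (2.5, -0.5) − 0.05·(21, -4) = (1.45, -0.3)
(p₂, q₂) = (1.45, -0.3) − 0.05·(14.7, -2.4) = (0.715, -0.18)
(p₃, q₃) = (0.715, -0.18) − 0.05·(10.29, -1.44) = (0.2005, -0.108)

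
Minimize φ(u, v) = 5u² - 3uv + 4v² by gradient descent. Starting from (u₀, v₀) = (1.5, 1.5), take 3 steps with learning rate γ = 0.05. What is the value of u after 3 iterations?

0.4513125

∇φ = (10u - 3v, -3u + 8v)
Step 1: at (1.5, 1.5), ∇φ = (10.5, 7.5) → (1.5, 1.5) − 0.05·(10.5, 7.5) = (0.975, 1.125)
Step 2: at (0.975, 1.125), ∇φ = (6.375, 6.075) → (0.975, 1.125) − 0.05·(6.375, 6.075) = (0.65625, 0.82125)
Step 3: at (0.65625, 0.82125), ∇φ = (4.09875, 4.60125) → (0.65625, 0.82125) − 0.05·(4.09875, 4.60125) = (0.4513125, 0.5911875)
u = 0.4513125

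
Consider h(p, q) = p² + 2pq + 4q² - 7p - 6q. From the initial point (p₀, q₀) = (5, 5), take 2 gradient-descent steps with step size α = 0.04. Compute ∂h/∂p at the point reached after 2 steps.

5.4544

∇h = (2p + 2q - 7, 2p + 8q - 6)
Step 1: at (5, 5), ∇h = (13, 44) → (5, 5) − 0.04·(13, 44) = (4.48, 3.24)
Step 2: at (4.48, 3.24), ∇h = (8.44, 28.88) → (4.48, 3.24) − 0.04·(8.44, 28.88) = (4.1424, 2.0848)
∂h/∂p at (4.1424, 2.0848) = 5.4544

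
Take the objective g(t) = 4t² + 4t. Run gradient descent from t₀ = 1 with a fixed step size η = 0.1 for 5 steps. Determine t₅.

g′(t) = 8t + 4
Step 1: g′(1) = 12; t₁ = 1 − 0.1·12 = -0.2
Step 2: g′(-0.2) = 2.4; t₂ = -0.2 − 0.1·2.4 = -0.44
Step 3: g′(-0.44) = 0.48; t₃ = -0.44 − 0.1·0.48 = -0.488
Step 4: g′(-0.488) = 0.096; t₄ = -0.488 − 0.1·0.096 = -0.4976
Step 5: g′(-0.4976) = 0.0192; t₅ = -0.4976 − 0.1·0.0192 = -0.49952

-0.49952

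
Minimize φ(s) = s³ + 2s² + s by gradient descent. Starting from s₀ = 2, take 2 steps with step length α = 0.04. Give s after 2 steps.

φ′(s) = 3s² + 4s + 1
Step 1: φ′(2) = 21; s₁ = 2 − 0.04·21 = 1.16
Step 2: φ′(1.16) = 9.6768; s₂ = 1.16 − 0.04·9.6768 = 0.772928

0.772928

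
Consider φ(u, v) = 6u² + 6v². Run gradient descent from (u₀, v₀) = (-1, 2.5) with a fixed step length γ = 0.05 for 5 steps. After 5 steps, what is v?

0.0256

∇φ = (12u, 12v)
(u₁, v₁) = (-1, 2.5) − 0.05·(-12, 30) = (-0.4, 1)
(u₂, v₂) = (-0.4, 1) − 0.05·(-4.8, 12) = (-0.16, 0.4)
(u₃, v₃) = (-0.16, 0.4) − 0.05·(-1.92, 4.8) = (-0.064, 0.16)
(u₄, v₄) = (-0.064, 0.16) − 0.05·(-0.768, 1.92) = (-0.0256, 0.064)
(u₅, v₅) = (-0.0256, 0.064) − 0.05·(-0.3072, 0.768) = (-0.01024, 0.0256)
v = 0.0256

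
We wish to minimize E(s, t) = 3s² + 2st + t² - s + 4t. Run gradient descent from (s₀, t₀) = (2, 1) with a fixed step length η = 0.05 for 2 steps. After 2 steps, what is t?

∇E = (6s + 2t - 1, 2s + 2t + 4)
(s₁, t₁) = (2, 1) − 0.05·(13, 10) = (1.35, 0.5)
(s₂, t₂) = (1.35, 0.5) − 0.05·(8.1, 7.7) = (0.945, 0.115)
t = 0.115

0.115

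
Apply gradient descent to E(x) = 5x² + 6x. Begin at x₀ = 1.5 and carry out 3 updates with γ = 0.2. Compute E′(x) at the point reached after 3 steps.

E′(x) = 10x + 6
x₁ = 1.5 − 0.2·21 = -2.7
x₂ = -2.7 − 0.2·(-21) = 1.5
x₃ = 1.5 − 0.2·21 = -2.7
E′(x) at (-2.7) = -21

-21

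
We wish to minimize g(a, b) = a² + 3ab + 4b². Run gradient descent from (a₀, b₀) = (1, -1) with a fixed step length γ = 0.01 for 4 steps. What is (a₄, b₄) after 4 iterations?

(1.03043689, -0.82425649)

∇g = (2a + 3b, 3a + 8b)
Step 1: at (1, -1), ∇g = (-1, -5) → (1, -1) − 0.01·(-1, -5) = (1.01, -0.95)
Step 2: at (1.01, -0.95), ∇g = (-0.83, -4.57) → (1.01, -0.95) − 0.01·(-0.83, -4.57) = (1.0183, -0.9043)
Step 3: at (1.0183, -0.9043), ∇g = (-0.6763, -4.1795) → (1.0183, -0.9043) − 0.01·(-0.6763, -4.1795) = (1.025063, -0.862505)
Step 4: at (1.025063, -0.862505), ∇g = (-0.537389, -3.824851) → (1.025063, -0.862505) − 0.01·(-0.537389, -3.824851) = (1.03043689, -0.82425649)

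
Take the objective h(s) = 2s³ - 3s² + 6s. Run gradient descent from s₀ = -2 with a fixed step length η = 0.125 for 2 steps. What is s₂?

-52.859375

h′(s) = 6s² - 6s + 6
Step 1: h′(-2) = 42; s₁ = -2 − 0.125·42 = -7.25
Step 2: h′(-7.25) = 364.875; s₂ = -7.25 − 0.125·364.875 = -52.859375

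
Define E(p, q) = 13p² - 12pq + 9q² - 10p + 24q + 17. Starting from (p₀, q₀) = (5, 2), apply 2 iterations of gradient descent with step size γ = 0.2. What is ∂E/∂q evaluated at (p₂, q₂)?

-1566.72

∇E = (26p - 12q - 10, -12p + 18q + 24)
Step 1: at (5, 2), ∇E = (96, 0) → (5, 2) − 0.2·(96, 0) = (-14.2, 2)
Step 2: at (-14.2, 2), ∇E = (-403.2, 230.4) → (-14.2, 2) − 0.2·(-403.2, 230.4) = (66.44, -44.08)
∂E/∂q at (66.44, -44.08) = -1566.72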